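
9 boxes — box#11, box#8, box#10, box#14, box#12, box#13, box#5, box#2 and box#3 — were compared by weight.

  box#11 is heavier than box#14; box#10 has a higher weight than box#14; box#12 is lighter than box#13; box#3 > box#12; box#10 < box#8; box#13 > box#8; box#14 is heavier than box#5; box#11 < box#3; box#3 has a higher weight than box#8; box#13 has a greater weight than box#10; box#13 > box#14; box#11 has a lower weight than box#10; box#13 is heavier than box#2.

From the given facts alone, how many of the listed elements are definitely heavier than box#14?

5

Directly above box#14: box#11, box#10, box#13.
One step further: box#8, box#3 (5 so far).
Nothing else is reachable above box#14; 5 in all.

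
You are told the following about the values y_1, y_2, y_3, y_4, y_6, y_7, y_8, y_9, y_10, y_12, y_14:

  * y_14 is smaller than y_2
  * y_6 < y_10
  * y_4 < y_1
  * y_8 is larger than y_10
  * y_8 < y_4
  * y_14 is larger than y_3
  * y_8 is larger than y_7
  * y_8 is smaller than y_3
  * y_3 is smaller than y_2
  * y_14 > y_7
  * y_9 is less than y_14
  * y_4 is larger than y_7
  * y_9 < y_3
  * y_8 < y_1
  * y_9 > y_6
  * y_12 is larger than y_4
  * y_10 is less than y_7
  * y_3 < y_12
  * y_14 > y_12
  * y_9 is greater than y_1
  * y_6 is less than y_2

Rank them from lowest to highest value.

y_6 < y_10 < y_7 < y_8 < y_4 < y_1 < y_9 < y_3 < y_12 < y_14 < y_2

The consecutive links are each given: y_6 < y_10; y_10 < y_7; y_7 < y_8; y_8 < y_4; y_4 < y_1; y_1 < y_9; y_9 < y_3; y_3 < y_12; y_12 < y_14; y_14 < y_2.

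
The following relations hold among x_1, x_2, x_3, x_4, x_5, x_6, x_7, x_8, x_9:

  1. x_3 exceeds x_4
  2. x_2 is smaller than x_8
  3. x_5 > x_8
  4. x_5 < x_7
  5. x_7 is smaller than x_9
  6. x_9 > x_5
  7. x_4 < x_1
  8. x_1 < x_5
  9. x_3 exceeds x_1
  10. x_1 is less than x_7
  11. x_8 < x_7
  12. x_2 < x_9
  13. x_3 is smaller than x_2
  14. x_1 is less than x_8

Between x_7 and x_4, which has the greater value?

x_4 < x_1 and x_1 < x_3 give x_4 < x_3.
Then x_3 < x_2 extends the chain to x_2.
With x_2 < x_8: x_4 < x_1 < x_3 < x_2 < x_8.
With x_8 < x_5: x_4 < x_1 < x_3 < x_2 < x_8 < x_5.
Then x_5 < x_7 extends the chain to x_7.
So x_4 < x_7; x_7 is the larger of the two.

x_7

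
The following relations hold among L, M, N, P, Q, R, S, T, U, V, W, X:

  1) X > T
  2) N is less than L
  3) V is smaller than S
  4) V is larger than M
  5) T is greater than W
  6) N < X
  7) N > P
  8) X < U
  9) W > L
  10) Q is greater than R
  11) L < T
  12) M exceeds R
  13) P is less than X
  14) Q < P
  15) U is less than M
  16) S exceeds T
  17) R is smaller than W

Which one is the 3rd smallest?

Piecing the relations together gives one ordering: R < Q < P < N < L < W < T < X < U < M < V < S.
The 3rd smallest is P.

P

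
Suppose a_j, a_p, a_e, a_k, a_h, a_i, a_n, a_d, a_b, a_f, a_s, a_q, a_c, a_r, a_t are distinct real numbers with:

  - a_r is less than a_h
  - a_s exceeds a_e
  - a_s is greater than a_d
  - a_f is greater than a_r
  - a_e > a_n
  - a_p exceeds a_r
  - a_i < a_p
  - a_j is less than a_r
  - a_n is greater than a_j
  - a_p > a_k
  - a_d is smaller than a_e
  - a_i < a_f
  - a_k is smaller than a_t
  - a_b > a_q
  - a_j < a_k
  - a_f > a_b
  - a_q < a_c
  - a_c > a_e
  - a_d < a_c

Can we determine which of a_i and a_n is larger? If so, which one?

undetermined

Following every chain through a_i: above a_i we get a_p, a_f.
a_n is not reached, and no chain runs the other way from a_n to a_i.
So the given relations leave the order of a_i and a_n undetermined.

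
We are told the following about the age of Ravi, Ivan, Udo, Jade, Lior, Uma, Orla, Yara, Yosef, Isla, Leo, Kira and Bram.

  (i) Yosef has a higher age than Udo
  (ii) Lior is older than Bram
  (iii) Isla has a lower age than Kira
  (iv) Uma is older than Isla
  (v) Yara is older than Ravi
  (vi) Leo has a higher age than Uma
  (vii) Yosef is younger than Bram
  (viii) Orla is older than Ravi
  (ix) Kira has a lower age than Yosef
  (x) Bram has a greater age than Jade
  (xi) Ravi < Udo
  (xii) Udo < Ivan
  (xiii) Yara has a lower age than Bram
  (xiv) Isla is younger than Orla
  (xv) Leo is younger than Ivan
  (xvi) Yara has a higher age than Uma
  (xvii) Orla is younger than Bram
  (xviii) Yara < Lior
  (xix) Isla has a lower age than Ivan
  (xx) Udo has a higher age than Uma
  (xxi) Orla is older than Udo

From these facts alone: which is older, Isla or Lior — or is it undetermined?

Lior

Following the relations from Isla: Isla < Uma < Yara < Bram < Lior.
So Lior is older.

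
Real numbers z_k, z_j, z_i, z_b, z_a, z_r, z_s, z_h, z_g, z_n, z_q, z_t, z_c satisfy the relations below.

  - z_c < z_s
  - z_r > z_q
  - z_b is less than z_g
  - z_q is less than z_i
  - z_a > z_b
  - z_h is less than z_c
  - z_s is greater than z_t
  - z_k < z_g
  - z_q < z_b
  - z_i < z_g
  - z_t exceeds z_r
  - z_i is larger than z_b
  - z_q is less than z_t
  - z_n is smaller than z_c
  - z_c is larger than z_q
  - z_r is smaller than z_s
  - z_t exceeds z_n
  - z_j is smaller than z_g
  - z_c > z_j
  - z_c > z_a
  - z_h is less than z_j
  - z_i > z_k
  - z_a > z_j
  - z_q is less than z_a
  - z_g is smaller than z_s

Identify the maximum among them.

z_h is not greatest since z_h < z_c; z_q is not greatest since z_q < z_b; z_r is not greatest since z_r < z_t; z_j is not greatest since z_j < z_a; z_n is not greatest since z_n < z_c; z_k is not greatest since z_k < z_g; z_b is not greatest since z_b < z_i; z_t is not greatest since z_t < z_s; z_i is not greatest since z_i < z_g; z_g is not greatest since z_g < z_s; z_a is not greatest since z_a < z_c; z_c is not greatest since z_c < z_s.
Only z_s has nothing above it, so z_s is the maximum.

z_s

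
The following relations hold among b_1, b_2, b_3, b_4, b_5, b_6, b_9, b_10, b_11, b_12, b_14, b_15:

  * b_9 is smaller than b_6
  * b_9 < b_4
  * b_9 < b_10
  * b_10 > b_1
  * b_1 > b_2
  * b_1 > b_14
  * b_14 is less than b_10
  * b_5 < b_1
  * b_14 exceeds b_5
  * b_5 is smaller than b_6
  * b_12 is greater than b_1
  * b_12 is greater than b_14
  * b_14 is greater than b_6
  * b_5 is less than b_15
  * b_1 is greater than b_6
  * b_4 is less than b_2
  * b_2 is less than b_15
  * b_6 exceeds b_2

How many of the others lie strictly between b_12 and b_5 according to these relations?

3

Chaining upward from b_5 reaches: b_6, b_15, b_14, b_1, b_10.
Chaining downward from b_12 reaches: b_9, b_4, b_2, b_6, b_14, b_1.
Strictly between b_5 and b_12 are those in both lists: b_6, b_14, b_1 — 3 elements.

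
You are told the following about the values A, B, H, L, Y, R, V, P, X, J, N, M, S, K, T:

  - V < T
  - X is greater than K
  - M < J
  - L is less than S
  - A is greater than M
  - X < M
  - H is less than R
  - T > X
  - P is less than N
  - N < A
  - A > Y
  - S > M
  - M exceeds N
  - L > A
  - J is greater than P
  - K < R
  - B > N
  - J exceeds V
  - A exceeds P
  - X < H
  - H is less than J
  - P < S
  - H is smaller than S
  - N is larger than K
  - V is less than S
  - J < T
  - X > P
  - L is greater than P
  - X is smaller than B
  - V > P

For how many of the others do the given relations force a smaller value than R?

4

From R the given relations immediately reach K, H.
From those, X — 3 in total.
From those, P — 4 in total.
Nothing else is reachable below R; 4 in all.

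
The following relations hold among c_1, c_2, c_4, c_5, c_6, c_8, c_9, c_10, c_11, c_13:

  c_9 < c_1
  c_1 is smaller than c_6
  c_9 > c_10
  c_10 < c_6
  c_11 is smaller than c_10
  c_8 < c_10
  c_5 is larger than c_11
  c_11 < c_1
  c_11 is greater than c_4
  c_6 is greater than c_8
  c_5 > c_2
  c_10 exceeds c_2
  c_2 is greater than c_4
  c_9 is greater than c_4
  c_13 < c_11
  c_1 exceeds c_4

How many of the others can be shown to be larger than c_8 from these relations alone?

4

Directly above c_8: c_10, c_6.
One step further: c_9 (3 so far).
One step further: c_1 (4 so far).
No other element is forced above c_8 by the given relations, so the count is 4.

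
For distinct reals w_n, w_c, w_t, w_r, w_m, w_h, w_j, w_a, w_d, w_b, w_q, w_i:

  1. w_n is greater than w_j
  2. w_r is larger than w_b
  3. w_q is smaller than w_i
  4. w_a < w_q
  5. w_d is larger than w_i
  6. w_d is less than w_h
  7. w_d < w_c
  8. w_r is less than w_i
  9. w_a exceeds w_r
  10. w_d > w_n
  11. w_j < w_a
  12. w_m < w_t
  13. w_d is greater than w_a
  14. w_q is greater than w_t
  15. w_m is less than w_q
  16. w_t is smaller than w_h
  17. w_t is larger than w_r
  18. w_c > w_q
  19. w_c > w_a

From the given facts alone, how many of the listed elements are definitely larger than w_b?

The elements the relations force above w_b are w_r, w_a, w_t, w_q, w_i, w_d, w_c, w_h — no chain reaches any other.
That is 8.

8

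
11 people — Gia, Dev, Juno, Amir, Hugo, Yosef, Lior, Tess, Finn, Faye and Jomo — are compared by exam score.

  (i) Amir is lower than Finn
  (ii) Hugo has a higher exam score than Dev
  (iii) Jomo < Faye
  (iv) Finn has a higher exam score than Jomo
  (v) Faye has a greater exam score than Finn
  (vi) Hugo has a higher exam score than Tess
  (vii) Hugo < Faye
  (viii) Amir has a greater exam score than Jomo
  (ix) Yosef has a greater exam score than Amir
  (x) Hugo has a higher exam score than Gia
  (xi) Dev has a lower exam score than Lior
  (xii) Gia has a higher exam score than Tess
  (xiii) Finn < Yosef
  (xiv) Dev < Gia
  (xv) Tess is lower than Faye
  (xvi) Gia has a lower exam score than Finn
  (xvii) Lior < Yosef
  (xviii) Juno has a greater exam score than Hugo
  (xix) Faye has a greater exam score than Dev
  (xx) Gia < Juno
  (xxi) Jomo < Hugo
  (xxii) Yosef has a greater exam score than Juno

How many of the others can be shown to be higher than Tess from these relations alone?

The elements the relations force above Tess are Gia, Hugo, Juno, Finn, Faye, Yosef — no chain reaches any other.
That is 6.

6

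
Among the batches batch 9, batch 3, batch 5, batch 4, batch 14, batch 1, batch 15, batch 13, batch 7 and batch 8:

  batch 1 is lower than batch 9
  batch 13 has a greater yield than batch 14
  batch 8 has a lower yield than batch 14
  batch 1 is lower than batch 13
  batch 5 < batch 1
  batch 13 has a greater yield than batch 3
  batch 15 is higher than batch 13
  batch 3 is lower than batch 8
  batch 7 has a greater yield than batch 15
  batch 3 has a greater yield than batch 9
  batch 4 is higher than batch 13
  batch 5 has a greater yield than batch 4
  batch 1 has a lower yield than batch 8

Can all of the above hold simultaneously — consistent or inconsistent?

inconsistent

We have batch 13 < batch 4 stated directly, yet also batch 4 < batch 5 < batch 1 < batch 9 < batch 3 < batch 8 < batch 14 < batch 13 by chaining the others — so batch 4 < batch 13. Contradiction.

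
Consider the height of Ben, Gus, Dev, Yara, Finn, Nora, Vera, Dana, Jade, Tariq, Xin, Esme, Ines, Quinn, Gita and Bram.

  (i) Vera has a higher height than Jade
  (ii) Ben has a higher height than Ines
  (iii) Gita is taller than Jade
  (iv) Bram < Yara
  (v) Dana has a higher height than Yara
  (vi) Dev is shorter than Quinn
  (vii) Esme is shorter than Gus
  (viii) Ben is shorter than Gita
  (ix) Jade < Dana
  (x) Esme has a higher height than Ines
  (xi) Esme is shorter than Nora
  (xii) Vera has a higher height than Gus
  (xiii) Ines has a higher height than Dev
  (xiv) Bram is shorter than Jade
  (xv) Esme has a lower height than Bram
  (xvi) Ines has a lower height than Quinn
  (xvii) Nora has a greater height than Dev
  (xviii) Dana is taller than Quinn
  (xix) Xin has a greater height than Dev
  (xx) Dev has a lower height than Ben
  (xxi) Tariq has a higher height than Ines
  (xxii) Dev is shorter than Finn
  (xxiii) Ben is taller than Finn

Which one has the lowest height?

Ines is not least since Dev < Ines; Esme is not least since Ines < Esme; Bram is not least since Esme < Bram; Finn is not least since Dev < Finn; Quinn is not least since Dev < Quinn; Xin is not least since Dev < Xin; Ben is not least since Dev < Ben; Yara is not least since Bram < Yara; Jade is not least since Bram < Jade; Nora is not least since Dev < Nora; Tariq is not least since Ines < Tariq; Gus is not least since Esme < Gus; Gita is not least since Ben < Gita; Dana is not least since Jade < Dana; Vera is not least since Gus < Vera.
Only Dev has nothing below it, so Dev is the lowest height.

Dev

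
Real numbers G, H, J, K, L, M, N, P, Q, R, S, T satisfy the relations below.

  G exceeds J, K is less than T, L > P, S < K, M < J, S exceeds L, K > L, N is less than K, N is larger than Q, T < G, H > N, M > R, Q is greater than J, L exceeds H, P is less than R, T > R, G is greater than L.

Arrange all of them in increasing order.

The consecutive links are each given: P < R; R < M; M < J; J < Q; Q < N; N < H; H < L; L < S; S < K; K < T; T < G.

P < R < M < J < Q < N < H < L < S < K < T < G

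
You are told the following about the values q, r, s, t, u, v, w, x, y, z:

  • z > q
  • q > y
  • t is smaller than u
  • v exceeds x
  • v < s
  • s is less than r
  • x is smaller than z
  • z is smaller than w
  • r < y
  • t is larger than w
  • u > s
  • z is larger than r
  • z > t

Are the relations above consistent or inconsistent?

inconsistent

We have t < z stated directly, yet also z < w < t by chaining the others — so z < t. Contradiction.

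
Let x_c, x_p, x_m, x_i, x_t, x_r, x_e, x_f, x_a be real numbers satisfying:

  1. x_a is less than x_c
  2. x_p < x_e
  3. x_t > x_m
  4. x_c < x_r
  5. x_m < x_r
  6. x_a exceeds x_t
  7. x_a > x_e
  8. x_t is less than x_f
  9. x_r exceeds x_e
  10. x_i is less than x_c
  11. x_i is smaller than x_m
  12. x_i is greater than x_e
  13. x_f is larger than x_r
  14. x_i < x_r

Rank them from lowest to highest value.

Each adjacent pair is fixed by a given relation: x_p < x_e; x_e < x_i; x_i < x_m; x_m < x_t; x_t < x_a; x_a < x_c; x_c < x_r; x_r < x_f. Chaining them end to end gives the full order.

x_p < x_e < x_i < x_m < x_t < x_a < x_c < x_r < x_f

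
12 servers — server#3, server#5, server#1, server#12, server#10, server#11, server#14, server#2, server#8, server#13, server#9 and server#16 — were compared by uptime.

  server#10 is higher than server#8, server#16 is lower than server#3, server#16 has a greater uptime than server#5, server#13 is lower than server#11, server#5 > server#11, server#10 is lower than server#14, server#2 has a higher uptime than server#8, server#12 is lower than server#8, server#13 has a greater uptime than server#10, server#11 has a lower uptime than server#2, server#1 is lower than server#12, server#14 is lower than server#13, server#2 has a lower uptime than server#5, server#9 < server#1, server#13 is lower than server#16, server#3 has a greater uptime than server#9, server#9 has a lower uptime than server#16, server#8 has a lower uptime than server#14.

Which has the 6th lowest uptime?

server#14

The consecutive relations fix a unique order: server#9 < server#1 < server#12 < server#8 < server#10 < server#14 < server#13 < server#11 < server#2 < server#5 < server#16 < server#3.
Counting 6 from the smallest end gives server#14.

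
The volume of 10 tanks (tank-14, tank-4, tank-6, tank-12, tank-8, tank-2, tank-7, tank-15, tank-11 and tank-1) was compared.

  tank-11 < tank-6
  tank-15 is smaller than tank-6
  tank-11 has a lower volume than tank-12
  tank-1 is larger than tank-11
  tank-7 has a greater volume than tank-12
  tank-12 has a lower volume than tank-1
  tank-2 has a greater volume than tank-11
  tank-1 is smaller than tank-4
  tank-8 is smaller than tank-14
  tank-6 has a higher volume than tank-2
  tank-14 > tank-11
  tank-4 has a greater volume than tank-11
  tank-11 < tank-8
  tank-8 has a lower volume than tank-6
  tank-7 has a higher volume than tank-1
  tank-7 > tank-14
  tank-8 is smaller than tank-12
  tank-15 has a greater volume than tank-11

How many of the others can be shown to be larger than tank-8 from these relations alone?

6

Directly above tank-8: tank-12, tank-14, tank-6.
One step further: tank-1, tank-7 (5 so far).
One step further: tank-4 (6 so far).
Nothing else is reachable above tank-8; 6 in all.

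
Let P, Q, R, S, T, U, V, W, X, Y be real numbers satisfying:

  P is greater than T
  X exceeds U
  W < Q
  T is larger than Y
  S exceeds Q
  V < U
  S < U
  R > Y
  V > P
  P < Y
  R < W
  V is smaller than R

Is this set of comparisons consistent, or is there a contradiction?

inconsistent

We have P < Y stated directly, yet also Y < T < P by chaining the others — so Y < P. Contradiction.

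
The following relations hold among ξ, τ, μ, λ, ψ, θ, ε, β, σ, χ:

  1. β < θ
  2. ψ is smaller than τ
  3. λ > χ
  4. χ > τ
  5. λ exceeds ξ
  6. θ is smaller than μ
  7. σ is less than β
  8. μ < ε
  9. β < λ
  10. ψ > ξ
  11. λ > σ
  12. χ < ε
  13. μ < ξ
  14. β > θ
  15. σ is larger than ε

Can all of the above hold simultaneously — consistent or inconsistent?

Chaining the given relations yields θ < μ < ξ < ψ < τ < χ < ε < σ < β, so θ < β. But one relation states β < θ. These cannot both hold.

inconsistent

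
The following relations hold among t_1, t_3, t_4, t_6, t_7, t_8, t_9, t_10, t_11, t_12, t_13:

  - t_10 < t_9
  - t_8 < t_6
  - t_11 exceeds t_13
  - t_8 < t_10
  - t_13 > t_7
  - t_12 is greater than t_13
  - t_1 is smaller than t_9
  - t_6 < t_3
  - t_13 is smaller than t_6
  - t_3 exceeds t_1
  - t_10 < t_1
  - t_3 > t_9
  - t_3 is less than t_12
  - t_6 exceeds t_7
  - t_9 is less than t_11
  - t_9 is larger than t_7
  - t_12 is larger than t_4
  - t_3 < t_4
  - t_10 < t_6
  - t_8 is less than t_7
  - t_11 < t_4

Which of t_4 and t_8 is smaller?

t_8

t_8 < t_10 and t_10 < t_1 give t_8 < t_1.
With t_1 < t_9: t_8 < t_10 < t_1 < t_9.
Then t_9 < t_11 extends the chain to t_11.
With t_11 < t_4: t_8 < t_10 < t_1 < t_9 < t_11 < t_4.
So t_8 < t_4; t_8 is the smaller of the two.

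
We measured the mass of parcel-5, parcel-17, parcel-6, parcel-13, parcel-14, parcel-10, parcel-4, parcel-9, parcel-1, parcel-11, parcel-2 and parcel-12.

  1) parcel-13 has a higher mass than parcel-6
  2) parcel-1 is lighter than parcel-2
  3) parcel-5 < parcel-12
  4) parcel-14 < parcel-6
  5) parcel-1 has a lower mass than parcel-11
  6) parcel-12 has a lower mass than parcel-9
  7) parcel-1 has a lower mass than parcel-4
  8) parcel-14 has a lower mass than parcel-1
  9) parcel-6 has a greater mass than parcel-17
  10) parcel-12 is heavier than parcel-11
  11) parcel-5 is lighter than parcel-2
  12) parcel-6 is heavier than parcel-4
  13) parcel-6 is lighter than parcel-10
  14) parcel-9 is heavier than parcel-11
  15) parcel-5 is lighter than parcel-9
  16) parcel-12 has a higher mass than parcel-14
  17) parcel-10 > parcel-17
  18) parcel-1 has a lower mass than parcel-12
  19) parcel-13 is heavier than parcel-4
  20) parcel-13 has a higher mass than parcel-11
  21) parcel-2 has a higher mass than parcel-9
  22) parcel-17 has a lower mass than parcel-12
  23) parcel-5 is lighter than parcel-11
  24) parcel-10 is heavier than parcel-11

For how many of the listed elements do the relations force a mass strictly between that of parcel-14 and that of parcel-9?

3

Chaining upward from parcel-14 reaches: parcel-1, parcel-4, parcel-11, parcel-6, parcel-12, parcel-13, parcel-10, parcel-2.
Chaining downward from parcel-9 reaches: parcel-5, parcel-1, parcel-17, parcel-11, parcel-12.
Strictly between parcel-14 and parcel-9 are those in both lists: parcel-1, parcel-11, parcel-12 — 3 elements.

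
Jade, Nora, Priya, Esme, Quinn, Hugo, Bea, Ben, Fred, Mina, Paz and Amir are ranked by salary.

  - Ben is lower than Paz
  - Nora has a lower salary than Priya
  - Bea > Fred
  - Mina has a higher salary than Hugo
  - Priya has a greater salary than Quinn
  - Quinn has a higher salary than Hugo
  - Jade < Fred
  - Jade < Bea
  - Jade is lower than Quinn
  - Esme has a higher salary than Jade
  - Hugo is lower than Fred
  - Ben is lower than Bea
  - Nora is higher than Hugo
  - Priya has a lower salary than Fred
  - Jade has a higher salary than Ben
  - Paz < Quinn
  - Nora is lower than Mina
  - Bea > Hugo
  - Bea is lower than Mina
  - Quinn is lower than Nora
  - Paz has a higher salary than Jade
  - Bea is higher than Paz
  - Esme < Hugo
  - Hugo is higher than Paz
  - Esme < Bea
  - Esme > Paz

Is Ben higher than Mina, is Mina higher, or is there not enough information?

Ben < Jade and Jade < Paz give Ben < Paz.
Then Paz < Esme extends the chain to Esme.
With Esme < Hugo: Ben < Jade < Paz < Esme < Hugo.
Then Hugo < Quinn extends the chain to Quinn.
With Quinn < Nora: Ben < Jade < Paz < Esme < Hugo < Quinn < Nora.
Then Nora < Priya extends the chain to Priya.
Then Priya < Fred extends the chain to Fred.
With Fred < Bea: Ben < Jade < Paz < Esme < Hugo < Quinn < Nora < Priya < Fred < Bea.
Then Bea < Mina extends the chain to Mina.
So Mina is higher.

Mina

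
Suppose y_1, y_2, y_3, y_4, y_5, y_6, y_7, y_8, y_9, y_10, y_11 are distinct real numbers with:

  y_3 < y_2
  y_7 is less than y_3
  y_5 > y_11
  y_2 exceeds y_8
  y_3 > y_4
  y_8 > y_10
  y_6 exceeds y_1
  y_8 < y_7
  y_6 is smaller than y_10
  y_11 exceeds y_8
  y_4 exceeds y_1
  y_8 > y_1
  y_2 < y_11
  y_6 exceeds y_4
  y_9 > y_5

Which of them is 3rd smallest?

Piecing the relations together gives one ordering: y_1 < y_4 < y_6 < y_10 < y_8 < y_7 < y_3 < y_2 < y_11 < y_5 < y_9.
Counting 3 from the smallest end gives y_6.

y_6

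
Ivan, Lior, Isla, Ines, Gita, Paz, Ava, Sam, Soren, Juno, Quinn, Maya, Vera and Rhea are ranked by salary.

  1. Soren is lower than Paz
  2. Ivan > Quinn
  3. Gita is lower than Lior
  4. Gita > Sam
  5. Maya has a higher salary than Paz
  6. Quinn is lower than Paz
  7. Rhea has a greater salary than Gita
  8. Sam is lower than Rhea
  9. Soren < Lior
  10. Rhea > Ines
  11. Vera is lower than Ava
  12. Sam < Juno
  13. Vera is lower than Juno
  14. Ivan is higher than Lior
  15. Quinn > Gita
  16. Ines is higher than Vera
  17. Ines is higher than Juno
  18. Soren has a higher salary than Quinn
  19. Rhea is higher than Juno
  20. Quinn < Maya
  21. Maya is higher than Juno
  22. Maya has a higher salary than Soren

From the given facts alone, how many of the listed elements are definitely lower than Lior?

4

From Lior the given relations immediately reach Gita, Soren.
From those, Sam, Quinn — 4 in total.
Nothing else is reachable below Lior; 4 in all.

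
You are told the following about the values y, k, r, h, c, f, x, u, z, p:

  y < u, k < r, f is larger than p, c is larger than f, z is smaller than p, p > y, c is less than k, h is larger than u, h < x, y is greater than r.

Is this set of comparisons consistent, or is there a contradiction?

inconsistent

We have y < p stated directly, yet also p < f < c < k < r < y by chaining the others — so p < y. Contradiction.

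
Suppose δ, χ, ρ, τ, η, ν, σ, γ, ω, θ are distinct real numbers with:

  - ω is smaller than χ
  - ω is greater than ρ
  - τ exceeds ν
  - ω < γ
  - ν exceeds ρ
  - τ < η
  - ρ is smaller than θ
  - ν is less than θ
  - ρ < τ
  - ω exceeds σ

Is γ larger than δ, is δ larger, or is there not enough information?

undetermined

Following every chain through δ: nothing is chained to δ.
γ is not reached, and no chain runs the other way from γ to δ.
So the given relations leave the order of δ and γ undetermined.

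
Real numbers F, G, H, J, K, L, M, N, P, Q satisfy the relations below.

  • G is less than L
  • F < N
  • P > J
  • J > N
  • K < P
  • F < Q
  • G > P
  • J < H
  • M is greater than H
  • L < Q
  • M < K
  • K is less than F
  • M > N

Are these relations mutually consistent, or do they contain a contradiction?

Chaining the given relations yields F < N < J < H < M < K, so F < K. But one relation states K < F. These cannot both hold.

inconsistent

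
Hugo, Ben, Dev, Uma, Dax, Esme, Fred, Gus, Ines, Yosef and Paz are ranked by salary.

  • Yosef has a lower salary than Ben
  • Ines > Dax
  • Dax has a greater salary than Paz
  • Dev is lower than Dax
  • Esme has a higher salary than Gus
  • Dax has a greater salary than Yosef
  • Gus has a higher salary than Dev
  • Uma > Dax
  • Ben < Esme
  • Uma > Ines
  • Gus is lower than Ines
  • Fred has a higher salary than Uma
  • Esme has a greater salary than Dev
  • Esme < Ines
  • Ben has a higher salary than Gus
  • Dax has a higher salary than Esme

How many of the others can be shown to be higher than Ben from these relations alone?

5

The elements the relations force above Ben are Esme, Dax, Ines, Uma, Fred — no chain reaches any other.
That is 5.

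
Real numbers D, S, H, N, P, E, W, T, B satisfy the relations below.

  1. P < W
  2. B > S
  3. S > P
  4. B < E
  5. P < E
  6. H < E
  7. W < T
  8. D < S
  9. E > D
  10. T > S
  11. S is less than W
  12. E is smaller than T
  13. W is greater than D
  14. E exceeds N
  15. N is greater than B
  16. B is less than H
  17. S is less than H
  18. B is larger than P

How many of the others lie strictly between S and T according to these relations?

Chaining upward from S reaches: B, H, N, W, E.
Chaining downward from T reaches: P, D, B, H, N, W, E.
Strictly between S and T are those in both lists: B, H, N, W, E — 5 elements.

5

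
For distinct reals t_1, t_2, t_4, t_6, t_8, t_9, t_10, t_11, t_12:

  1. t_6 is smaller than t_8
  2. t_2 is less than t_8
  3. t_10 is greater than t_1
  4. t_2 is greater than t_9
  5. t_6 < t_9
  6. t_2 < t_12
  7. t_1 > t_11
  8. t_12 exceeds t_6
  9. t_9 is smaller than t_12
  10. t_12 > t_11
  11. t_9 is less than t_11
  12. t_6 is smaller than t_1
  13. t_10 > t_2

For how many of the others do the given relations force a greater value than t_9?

6

The elements the relations force above t_9 are t_2, t_11, t_8, t_1, t_12, t_10 — no chain reaches any other.
That is 6.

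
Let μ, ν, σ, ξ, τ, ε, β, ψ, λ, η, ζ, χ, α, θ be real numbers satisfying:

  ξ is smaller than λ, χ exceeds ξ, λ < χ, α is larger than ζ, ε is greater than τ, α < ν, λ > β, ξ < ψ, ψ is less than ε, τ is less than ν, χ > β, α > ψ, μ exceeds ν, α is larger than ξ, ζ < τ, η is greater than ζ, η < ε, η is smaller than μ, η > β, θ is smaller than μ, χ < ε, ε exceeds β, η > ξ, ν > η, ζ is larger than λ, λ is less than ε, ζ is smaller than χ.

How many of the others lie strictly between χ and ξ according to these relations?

2

The relations place ξ below χ. An element lies strictly between them when it is forced above ξ and also forced below χ.
Above ξ: {ψ, λ, ζ, η, α, τ, ν, ε, μ}. Below χ: {β, λ, ζ}.
Intersection: {λ, ζ} — 2.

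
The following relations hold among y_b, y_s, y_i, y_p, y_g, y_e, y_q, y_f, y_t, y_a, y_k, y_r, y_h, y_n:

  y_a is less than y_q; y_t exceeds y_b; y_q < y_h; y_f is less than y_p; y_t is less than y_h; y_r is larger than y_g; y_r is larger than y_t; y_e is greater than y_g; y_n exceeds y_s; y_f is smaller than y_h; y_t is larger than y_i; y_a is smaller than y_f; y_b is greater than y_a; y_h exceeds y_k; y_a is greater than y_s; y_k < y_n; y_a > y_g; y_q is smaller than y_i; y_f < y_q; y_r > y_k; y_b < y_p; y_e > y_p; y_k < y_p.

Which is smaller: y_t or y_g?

y_g

Link the given pairs in sequence: y_g < y_a; y_a < y_f; y_f < y_q; y_q < y_i; y_i < y_t.
Together: y_g < y_a < y_f < y_q < y_i < y_t.
So y_g < y_t; y_g is the smaller of the two.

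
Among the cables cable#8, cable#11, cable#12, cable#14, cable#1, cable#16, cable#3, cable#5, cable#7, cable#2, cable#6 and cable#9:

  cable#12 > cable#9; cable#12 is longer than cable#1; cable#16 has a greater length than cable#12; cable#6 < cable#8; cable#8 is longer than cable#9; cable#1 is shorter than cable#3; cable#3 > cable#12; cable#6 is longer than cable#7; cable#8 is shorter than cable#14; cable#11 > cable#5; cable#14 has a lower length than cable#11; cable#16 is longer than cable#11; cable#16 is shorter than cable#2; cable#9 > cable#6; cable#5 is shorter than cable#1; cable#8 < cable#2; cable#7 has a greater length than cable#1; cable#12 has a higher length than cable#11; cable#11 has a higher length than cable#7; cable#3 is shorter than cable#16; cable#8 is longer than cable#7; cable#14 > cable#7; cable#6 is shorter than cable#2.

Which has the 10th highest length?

cable#7

The consecutive relations fix a unique order: cable#5 < cable#1 < cable#7 < cable#6 < cable#9 < cable#8 < cable#14 < cable#11 < cable#12 < cable#3 < cable#16 < cable#2.
The 10th largest is cable#7.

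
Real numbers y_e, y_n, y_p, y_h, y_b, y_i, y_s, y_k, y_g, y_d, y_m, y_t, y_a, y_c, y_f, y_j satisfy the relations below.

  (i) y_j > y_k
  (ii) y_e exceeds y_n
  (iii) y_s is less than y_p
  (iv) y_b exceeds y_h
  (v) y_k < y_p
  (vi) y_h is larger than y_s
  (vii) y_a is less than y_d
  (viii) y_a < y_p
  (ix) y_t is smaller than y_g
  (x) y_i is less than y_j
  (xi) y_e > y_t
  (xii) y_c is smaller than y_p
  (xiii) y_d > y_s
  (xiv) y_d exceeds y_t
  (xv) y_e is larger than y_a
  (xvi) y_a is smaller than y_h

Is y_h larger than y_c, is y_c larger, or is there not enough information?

undetermined

Following every chain through y_c: above y_c we get y_p.
y_h is not reached, and no chain runs the other way from y_h to y_c.
So the given relations leave the order of y_c and y_h undetermined.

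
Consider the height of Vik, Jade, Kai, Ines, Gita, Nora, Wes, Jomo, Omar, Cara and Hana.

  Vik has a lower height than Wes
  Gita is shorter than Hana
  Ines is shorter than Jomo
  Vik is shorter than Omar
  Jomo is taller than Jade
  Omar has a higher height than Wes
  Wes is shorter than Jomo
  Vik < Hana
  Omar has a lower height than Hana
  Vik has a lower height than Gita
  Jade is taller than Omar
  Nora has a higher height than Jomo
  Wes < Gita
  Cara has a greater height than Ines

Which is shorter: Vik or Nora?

Vik

The relevant relations are Vik < Wes; Wes < Omar; Omar < Jade; Jade < Jomo; Jomo < Nora.
Together: Vik < Wes < Omar < Jade < Jomo < Nora.
So Vik < Nora; Vik is the shorter of the two.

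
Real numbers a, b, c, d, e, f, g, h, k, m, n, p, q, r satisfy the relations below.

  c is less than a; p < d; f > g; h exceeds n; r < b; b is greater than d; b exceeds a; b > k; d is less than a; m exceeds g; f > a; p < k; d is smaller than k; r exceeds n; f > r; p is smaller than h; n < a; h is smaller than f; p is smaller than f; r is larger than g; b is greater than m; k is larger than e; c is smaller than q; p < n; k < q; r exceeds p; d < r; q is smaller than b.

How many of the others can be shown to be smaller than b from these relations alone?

11

Directly below b: d, k, r, a, m, q.
One step further: c, g, e, p, n (11 so far).
Nothing else is reachable below b; 11 in all.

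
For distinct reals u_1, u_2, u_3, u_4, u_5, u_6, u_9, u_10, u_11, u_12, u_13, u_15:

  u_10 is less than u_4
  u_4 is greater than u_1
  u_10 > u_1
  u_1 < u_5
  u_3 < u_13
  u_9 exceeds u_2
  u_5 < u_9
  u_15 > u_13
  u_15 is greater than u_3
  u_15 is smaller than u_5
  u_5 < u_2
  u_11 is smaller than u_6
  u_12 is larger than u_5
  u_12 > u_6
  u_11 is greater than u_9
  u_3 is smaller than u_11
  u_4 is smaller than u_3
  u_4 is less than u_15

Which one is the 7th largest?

The consecutive relations fix a unique order: u_1 < u_10 < u_4 < u_3 < u_13 < u_15 < u_5 < u_2 < u_9 < u_11 < u_6 < u_12.
Counting 7 from the largest end gives u_15.

u_15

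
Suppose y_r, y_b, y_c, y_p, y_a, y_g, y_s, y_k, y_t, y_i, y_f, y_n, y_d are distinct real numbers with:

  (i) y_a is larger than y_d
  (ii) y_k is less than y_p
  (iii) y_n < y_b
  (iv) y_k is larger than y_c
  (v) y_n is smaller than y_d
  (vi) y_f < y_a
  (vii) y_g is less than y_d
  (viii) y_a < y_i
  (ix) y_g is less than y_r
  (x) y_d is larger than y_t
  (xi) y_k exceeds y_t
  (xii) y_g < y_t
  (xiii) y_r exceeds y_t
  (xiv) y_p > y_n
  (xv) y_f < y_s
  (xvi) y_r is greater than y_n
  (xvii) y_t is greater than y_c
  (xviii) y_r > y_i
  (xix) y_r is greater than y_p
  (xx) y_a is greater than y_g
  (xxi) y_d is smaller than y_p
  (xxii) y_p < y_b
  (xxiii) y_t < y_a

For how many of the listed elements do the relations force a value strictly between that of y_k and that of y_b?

1

The relations place y_k below y_b. An element lies strictly between them when it is forced above y_k and also forced below y_b.
Above y_k: {y_p, y_r}. Below y_b: {y_c, y_g, y_t, y_n, y_d, y_p}.
Intersection: {y_p} — 1.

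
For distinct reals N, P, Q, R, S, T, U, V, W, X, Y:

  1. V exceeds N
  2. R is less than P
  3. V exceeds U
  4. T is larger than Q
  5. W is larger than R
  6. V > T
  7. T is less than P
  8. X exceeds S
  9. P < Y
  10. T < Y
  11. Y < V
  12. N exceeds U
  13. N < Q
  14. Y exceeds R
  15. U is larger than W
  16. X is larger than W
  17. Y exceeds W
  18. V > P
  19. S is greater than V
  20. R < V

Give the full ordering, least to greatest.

R < W < U < N < Q < T < P < Y < V < S < X

The consecutive links are each given: R < W; W < U; U < N; N < Q; Q < T; T < P; P < Y; Y < V; V < S; S < X.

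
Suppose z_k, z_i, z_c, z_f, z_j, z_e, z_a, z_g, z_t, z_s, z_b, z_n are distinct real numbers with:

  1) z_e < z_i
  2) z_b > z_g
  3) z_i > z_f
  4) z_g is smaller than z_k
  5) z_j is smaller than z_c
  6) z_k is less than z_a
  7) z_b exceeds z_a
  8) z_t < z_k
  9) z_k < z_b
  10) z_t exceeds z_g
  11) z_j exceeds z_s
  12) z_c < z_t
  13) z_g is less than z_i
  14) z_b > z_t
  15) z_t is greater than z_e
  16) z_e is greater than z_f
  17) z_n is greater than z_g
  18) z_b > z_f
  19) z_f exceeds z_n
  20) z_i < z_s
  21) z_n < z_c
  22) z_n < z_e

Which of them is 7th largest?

z_s

Chaining the given pairs: z_g < z_n < z_f < z_e < z_i < z_s < z_j < z_c < z_t < z_k < z_a < z_b.
Counting 7 from the largest end gives z_s.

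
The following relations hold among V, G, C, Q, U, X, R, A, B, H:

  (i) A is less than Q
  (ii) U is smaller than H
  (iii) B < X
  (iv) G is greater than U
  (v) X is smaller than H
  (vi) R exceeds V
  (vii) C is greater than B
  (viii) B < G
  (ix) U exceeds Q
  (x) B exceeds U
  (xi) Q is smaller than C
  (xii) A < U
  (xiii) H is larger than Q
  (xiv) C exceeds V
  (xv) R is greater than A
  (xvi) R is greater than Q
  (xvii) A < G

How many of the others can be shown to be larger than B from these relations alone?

The elements the relations force above B are X, G, H, C — no chain reaches any other.
That is 4.

4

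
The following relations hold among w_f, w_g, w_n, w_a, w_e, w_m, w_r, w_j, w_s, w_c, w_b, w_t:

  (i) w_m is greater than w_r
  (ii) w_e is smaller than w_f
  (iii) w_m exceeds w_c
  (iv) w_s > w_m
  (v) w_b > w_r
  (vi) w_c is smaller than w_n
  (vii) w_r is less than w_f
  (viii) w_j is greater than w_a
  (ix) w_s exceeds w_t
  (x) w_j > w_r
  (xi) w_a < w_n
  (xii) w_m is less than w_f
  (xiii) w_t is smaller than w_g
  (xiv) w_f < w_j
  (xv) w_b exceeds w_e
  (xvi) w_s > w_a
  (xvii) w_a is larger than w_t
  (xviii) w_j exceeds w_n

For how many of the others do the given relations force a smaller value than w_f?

The elements the relations force below w_f are w_e, w_r, w_c, w_m — no chain reaches any other.
That is 4.

4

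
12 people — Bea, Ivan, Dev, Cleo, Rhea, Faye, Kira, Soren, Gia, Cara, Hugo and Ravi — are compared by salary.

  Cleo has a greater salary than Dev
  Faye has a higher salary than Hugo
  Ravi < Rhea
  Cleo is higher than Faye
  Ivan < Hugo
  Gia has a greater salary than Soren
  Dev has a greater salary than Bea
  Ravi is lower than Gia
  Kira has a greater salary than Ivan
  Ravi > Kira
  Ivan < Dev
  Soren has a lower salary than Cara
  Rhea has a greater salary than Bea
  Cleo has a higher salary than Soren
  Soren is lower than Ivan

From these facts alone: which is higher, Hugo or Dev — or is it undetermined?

Following every chain through Dev: above Dev we get Cleo; below Dev we get Soren, Ivan, Bea.
Hugo is not reached, and no chain runs the other way from Hugo to Dev.
So the given relations leave the order of Dev and Hugo undetermined.

undetermined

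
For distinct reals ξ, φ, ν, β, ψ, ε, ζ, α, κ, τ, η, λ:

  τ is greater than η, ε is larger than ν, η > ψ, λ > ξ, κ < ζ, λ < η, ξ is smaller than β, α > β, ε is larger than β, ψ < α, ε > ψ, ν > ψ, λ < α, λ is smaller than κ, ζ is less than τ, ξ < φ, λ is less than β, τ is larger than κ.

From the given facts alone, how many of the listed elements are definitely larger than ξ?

From ξ the given relations immediately reach φ, λ, β.
From those, κ, ε, η, α — 7 in total.
From those, ζ, τ — 9 in total.
Nothing else is reachable above ξ; 9 in all.

9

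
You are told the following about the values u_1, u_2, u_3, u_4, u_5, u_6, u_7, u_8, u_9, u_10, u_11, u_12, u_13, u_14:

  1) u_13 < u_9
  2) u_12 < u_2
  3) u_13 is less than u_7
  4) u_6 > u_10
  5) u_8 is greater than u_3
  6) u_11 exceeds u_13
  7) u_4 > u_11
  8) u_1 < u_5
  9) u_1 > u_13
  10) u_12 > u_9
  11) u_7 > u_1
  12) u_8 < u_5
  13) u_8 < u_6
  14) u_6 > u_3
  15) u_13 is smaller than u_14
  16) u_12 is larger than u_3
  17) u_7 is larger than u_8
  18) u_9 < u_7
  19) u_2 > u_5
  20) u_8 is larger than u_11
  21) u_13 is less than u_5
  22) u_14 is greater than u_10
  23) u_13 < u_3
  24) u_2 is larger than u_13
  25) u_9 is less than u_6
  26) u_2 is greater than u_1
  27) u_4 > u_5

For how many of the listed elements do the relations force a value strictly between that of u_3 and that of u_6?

The relations place u_3 below u_6. An element lies strictly between them when it is forced above u_3 and also forced below u_6.
Above u_3: {u_8, u_5, u_12, u_2, u_4, u_7}. Below u_6: {u_13, u_11, u_9, u_8, u_10}.
Intersection: {u_8} — 1.

1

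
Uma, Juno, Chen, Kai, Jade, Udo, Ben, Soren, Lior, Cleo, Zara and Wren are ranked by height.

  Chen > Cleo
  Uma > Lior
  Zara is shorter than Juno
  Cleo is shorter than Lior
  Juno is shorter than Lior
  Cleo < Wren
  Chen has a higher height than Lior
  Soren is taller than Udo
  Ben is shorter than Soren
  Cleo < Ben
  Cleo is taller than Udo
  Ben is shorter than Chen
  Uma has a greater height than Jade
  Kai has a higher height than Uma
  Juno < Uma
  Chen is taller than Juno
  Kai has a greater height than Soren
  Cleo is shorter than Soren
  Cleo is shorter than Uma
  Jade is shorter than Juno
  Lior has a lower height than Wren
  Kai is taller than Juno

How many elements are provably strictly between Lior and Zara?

1

The relations place Zara below Lior. An element lies strictly between them when it is forced above Zara and also forced below Lior.
Above Zara: {Juno, Uma, Wren, Chen, Kai}. Below Lior: {Udo, Jade, Cleo, Juno}.
Intersection: {Juno} — 1.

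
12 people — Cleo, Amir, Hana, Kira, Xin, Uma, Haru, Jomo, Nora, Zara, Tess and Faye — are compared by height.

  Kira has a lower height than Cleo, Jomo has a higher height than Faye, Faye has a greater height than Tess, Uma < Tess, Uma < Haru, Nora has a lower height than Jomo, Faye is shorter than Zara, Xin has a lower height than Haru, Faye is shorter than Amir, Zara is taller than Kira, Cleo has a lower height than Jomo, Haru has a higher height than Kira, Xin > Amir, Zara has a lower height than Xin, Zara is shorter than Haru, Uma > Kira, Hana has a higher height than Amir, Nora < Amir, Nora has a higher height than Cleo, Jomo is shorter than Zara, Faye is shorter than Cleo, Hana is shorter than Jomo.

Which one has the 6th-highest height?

Chaining the given pairs: Kira < Uma < Tess < Faye < Cleo < Nora < Amir < Hana < Jomo < Zara < Xin < Haru.
Counting 6 from the largest end gives Amir.

Amir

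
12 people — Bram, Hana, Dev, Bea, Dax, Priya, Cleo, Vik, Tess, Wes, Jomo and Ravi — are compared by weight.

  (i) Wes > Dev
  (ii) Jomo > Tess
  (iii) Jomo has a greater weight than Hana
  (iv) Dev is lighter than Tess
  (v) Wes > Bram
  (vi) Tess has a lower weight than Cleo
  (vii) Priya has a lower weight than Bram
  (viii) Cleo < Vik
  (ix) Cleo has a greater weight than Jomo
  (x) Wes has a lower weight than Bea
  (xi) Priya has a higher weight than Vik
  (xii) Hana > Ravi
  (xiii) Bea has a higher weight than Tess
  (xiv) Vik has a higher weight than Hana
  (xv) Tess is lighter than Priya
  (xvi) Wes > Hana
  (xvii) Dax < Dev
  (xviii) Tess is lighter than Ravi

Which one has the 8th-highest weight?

Chaining the given pairs: Dax < Dev < Tess < Ravi < Hana < Jomo < Cleo < Vik < Priya < Bram < Wes < Bea.
The 8th largest is Hana.

Hana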